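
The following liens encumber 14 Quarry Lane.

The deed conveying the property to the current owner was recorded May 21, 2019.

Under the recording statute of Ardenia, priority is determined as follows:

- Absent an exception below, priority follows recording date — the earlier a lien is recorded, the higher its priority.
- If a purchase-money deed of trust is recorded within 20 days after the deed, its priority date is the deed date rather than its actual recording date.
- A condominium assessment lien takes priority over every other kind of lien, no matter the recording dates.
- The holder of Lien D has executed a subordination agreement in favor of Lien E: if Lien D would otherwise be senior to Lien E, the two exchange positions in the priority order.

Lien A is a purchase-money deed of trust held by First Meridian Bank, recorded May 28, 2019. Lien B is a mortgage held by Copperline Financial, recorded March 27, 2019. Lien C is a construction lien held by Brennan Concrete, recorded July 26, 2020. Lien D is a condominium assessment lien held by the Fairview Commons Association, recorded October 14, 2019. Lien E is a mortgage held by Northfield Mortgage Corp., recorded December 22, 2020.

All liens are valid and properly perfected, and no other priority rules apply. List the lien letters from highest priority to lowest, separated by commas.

Effective dates: A relates back to the deed date May 21, 2019.
As a condominium assessment lien, D is senior to every other lien.
The other liens, earliest effective date first: B (March 27, 2019), A (May 21, 2019), C (July 26, 2020), E (December 22, 2020).
Because D would otherwise rank above E, the subordination swaps them.

E, B, A, C, D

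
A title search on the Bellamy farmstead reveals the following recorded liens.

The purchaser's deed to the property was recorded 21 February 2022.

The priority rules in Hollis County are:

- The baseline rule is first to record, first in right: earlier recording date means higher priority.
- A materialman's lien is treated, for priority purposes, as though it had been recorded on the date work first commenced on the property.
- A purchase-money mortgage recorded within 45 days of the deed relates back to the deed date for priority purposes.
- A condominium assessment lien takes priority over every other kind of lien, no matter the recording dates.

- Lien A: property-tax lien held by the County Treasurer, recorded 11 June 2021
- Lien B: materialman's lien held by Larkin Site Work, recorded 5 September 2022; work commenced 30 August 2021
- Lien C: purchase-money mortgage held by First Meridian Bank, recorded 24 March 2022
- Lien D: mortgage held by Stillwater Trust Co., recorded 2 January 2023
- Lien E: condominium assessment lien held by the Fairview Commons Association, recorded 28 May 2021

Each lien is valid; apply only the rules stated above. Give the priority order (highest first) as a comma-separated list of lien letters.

E, A, B, C, D

Adjusting effective dates: B's effective date is 30 August 2021, when work began; C was recorded within the 45-day window, so its effective date is the deed date 21 February 2022.
E, as a condominium assessment lien, has superpriority and ranks first.
Ordering the rest by effective date: A (11 June 2021), B (30 August 2021), C (21 February 2022), D (2 January 2023).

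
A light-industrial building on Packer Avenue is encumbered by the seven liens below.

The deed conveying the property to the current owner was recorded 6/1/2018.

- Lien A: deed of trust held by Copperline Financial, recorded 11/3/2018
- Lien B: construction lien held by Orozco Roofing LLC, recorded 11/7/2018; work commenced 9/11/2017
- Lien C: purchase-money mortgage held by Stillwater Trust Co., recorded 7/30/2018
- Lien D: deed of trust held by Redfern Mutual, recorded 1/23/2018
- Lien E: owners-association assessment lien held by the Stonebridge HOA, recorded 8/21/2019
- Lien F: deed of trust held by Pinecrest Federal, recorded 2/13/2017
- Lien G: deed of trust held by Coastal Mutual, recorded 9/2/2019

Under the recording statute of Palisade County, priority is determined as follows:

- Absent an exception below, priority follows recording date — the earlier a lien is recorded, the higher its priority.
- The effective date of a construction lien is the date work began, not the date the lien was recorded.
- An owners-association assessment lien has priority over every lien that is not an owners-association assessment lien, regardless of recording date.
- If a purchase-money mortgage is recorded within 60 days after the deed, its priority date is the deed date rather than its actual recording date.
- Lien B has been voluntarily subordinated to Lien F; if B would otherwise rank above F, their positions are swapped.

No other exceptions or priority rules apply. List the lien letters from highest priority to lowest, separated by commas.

E, F, B, D, C, A, G

Adjusting effective dates: B's effective date is 9/11/2017, when work began; C was recorded within the 60-day window, so its effective date is the deed date 6/1/2018.
E, as an owners-association assessment lien, has superpriority and ranks first.
Among the remaining liens, by effective date: F (2/13/2017), B (9/11/2017), D (1/23/2018), C (6/1/2018), A (11/3/2018), G (9/2/2019).
B already ranks below F; the subordination has no effect.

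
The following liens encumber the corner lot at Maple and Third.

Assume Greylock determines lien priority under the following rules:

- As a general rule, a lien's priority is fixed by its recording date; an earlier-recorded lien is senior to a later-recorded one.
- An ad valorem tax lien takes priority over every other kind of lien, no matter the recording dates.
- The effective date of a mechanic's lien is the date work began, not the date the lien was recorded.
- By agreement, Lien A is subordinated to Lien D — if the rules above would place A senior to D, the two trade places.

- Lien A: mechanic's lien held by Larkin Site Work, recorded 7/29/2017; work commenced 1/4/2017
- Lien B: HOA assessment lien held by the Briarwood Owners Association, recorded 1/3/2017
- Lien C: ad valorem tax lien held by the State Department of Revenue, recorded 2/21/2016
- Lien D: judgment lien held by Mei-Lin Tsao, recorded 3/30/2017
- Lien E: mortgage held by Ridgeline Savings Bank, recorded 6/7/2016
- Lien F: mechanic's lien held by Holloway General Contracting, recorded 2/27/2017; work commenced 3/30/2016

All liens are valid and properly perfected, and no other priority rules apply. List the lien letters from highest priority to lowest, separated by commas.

C, F, E, B, D, A

Effective dates after the stated exceptions: A is treated as recorded 1/4/2017, the work-commencement date; F is treated as recorded 3/30/2016, the work-commencement date.
C is an ad valorem tax lien and takes priority over every other lien.
The other liens, earliest effective date first: F (3/30/2016), E (6/7/2016), B (1/3/2017), A (1/4/2017), D (3/30/2017).
A would otherwise be senior to D, so under the subordination agreement A and D exchange positions.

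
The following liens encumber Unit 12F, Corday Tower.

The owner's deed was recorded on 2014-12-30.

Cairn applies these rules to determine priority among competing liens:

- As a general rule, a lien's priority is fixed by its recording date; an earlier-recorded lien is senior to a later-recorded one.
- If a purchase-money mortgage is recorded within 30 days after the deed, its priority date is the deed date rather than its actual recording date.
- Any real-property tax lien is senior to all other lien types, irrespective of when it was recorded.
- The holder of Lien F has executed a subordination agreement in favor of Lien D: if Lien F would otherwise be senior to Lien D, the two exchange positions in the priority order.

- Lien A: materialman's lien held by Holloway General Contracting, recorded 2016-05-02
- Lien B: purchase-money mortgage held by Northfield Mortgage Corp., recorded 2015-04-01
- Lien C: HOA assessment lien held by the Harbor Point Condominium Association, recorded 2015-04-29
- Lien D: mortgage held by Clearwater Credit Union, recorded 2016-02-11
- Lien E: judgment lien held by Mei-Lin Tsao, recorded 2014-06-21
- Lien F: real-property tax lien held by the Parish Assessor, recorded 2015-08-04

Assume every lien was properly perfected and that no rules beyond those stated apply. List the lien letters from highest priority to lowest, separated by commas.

D, E, B, C, F, A

First, effective dates: B was recorded 92 days after the deed, outside the 30-day window, so it keeps its recording date.
F is a real-property tax lien, so it outranks all other liens regardless of date.
Among the remaining liens, by effective date: E (2014-06-21), B (2015-04-01), C (2015-04-29), D (2016-02-11), A (2016-05-02).
F is senior to D before the subordination, so the two trade places.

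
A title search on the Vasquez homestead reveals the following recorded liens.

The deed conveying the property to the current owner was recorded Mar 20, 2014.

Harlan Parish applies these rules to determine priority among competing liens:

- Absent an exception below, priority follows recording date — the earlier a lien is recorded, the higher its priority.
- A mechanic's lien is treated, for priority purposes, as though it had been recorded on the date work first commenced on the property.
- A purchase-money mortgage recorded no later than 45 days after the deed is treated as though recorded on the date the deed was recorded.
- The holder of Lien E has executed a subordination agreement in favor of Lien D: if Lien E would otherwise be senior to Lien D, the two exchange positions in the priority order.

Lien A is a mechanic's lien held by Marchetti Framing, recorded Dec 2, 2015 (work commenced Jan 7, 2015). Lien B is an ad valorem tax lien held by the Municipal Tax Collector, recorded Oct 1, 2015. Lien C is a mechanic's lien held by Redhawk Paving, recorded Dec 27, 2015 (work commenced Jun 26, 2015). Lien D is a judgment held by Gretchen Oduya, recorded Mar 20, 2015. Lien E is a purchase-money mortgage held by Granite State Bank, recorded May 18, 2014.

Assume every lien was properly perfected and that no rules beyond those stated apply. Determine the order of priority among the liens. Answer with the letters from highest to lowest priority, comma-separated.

Effective dates after the stated exceptions: A relates back to Jan 7, 2015 (work commenced); C relates back to Jun 26, 2015 (work commenced); E was recorded 59 days after the deed — beyond 45 days — so no relation-back applies.
By effective date, earliest first: E (May 18, 2014), A (Jan 7, 2015), D (Mar 20, 2015), C (Jun 26, 2015), B (Oct 1, 2015).
The subordination applies — E was senior to D — so E and D swap.

D, A, E, C, B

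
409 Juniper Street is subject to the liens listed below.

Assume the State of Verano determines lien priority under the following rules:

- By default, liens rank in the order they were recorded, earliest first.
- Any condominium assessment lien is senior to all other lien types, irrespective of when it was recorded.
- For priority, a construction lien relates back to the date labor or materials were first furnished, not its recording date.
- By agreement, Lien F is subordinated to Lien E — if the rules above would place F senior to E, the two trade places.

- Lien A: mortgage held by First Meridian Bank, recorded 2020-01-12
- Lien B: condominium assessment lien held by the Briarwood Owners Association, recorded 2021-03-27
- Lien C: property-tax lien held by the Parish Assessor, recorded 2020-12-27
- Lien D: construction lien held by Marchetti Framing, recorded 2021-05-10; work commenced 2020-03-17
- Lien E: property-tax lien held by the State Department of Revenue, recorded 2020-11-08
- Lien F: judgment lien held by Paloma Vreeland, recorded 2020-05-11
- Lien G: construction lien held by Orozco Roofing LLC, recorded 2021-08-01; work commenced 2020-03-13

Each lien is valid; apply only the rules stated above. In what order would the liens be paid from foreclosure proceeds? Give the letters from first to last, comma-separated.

Effective dates: D is treated as recorded 2020-03-17, the work-commencement date; G is treated as recorded 2020-03-13, the work-commencement date.
B is a condominium assessment lien, so it outranks all other liens regardless of date.
Among the remaining liens, by effective date: A (2020-01-12), G (2020-03-13), D (2020-03-17), F (2020-05-11), E (2020-11-08), C (2020-12-27).
F is senior to E before the subordination, so the two trade places.

B, A, G, D, E, F, C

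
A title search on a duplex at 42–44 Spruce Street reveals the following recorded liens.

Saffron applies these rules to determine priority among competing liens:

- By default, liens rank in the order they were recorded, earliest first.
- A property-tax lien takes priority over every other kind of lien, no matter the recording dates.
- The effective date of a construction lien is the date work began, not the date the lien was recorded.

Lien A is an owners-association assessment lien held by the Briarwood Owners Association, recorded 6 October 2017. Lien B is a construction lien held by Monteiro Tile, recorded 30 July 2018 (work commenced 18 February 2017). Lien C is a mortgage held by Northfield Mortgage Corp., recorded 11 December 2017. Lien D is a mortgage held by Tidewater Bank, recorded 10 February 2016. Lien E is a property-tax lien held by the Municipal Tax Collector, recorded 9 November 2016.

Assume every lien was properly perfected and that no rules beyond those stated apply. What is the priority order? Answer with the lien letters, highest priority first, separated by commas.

E, D, B, A, C

Effective dates after the stated exceptions: B is treated as recorded 18 February 2017, the work-commencement date.
E, as a property-tax lien, has superpriority and ranks first.
Remaining liens by effective date: D (10 February 2016), B (18 February 2017), A (6 October 2017), C (11 December 2017).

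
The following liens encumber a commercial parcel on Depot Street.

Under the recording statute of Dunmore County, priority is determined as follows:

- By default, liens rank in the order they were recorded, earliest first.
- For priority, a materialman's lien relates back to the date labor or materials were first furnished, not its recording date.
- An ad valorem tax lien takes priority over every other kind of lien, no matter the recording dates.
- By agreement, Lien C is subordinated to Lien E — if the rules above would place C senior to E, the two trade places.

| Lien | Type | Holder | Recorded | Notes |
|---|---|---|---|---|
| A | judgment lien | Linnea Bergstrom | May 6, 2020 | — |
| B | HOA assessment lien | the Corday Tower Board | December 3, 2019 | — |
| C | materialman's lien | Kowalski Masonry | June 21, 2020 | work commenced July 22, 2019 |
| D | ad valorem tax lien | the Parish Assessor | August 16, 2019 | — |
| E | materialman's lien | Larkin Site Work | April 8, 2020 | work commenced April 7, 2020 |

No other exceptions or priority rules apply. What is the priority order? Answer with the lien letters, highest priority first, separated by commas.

D, E, B, C, A

Effective dates after the stated exceptions: C relates back to July 22, 2019 (work commenced); E is treated as recorded April 7, 2020, the work-commencement date.
D, as an ad valorem tax lien, has superpriority and ranks first.
The other liens, earliest effective date first: C (July 22, 2019), B (December 3, 2019), E (April 7, 2020), A (May 6, 2020).
C would otherwise be senior to E, so under the subordination agreement C and E exchange positions.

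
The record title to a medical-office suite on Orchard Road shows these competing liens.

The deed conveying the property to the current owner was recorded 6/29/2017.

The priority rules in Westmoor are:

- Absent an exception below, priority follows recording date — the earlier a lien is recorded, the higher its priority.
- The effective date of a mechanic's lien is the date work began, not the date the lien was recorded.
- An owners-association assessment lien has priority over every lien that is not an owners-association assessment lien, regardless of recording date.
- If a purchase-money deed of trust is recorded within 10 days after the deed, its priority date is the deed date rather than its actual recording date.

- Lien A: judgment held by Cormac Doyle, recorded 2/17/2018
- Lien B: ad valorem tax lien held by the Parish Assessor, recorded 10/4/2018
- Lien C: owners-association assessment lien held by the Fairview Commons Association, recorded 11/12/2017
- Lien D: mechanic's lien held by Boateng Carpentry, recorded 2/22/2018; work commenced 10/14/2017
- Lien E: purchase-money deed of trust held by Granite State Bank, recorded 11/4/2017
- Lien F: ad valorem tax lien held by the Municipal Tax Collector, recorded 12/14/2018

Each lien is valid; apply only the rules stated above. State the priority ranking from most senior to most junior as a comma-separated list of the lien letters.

Effective dates: D's effective date is 10/14/2017, when work began; E was recorded 128 days after the deed — beyond 10 days — so no relation-back applies.
C, as an owners-association assessment lien, has superpriority and ranks first.
Remaining liens by effective date: D (10/14/2017), E (11/4/2017), A (2/17/2018), B (10/4/2018), F (12/14/2018).

C, D, E, A, B, F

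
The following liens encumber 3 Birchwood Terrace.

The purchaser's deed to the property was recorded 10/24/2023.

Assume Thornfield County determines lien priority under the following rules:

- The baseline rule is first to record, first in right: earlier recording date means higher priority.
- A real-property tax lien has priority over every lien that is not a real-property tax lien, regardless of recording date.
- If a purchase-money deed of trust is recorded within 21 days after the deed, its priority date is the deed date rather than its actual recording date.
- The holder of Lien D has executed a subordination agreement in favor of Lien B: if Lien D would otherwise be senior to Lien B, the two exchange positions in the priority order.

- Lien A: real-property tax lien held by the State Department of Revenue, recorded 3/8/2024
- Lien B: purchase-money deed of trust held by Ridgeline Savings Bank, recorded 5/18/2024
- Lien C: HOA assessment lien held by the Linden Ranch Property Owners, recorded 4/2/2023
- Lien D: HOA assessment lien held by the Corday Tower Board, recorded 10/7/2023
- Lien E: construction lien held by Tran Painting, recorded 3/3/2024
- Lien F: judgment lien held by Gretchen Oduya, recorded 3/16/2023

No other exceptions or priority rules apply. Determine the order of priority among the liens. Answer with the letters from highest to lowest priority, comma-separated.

Effective dates after the stated exceptions: B was recorded 207 days after the deed — beyond 21 days — so no relation-back applies.
As a real-property tax lien, A is senior to every other lien.
Among the remaining liens, by effective date: F (3/16/2023), C (4/2/2023), D (10/7/2023), E (3/3/2024), B (5/18/2024).
Because D would otherwise rank above B, the subordination swaps them.

A, F, C, B, E, D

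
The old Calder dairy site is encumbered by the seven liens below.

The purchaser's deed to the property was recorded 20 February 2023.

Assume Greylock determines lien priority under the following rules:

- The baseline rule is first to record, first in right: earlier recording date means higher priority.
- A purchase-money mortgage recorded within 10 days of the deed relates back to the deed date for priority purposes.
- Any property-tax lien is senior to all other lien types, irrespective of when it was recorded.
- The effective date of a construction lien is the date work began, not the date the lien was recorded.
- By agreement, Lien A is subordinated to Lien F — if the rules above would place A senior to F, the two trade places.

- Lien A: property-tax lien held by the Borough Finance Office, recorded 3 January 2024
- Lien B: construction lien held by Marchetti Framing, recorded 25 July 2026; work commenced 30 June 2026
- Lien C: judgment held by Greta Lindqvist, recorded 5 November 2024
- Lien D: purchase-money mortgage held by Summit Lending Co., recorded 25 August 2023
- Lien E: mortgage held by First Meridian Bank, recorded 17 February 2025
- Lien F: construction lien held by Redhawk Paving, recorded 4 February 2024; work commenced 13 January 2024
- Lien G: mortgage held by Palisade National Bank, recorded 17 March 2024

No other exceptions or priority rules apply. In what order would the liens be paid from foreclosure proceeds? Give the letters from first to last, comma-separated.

F, D, A, G, C, E, B

Effective dates: B's effective date is 30 June 2026, when work began; D was recorded 186 days after the deed, outside the 10-day window, so it keeps its recording date; F is treated as recorded 13 January 2024, the work-commencement date.
A, as a property-tax lien, has superpriority and ranks first.
Remaining liens by effective date: D (25 August 2023), F (13 January 2024), G (17 March 2024), C (5 November 2024), E (17 February 2025), B (30 June 2026).
The subordination applies — A was senior to F — so A and F swap.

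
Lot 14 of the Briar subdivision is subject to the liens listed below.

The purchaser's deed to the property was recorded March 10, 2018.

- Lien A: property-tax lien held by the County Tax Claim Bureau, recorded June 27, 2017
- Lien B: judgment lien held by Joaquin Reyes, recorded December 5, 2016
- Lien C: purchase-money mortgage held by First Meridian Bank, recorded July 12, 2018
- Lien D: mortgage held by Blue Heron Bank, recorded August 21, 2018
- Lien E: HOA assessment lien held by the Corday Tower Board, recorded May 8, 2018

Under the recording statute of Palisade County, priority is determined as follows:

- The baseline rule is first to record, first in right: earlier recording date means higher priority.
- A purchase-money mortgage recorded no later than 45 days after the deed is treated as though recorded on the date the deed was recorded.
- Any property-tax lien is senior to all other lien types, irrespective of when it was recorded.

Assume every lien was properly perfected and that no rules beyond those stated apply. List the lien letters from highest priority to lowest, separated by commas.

A, B, E, C, D

Effective dates: C missed the 45-day window (124 days after the deed), so its recording date stands.
As a property-tax lien, A is senior to every other lien.
Among the remaining liens, by effective date: B (December 5, 2016), E (May 8, 2018), C (July 12, 2018), D (August 21, 2018).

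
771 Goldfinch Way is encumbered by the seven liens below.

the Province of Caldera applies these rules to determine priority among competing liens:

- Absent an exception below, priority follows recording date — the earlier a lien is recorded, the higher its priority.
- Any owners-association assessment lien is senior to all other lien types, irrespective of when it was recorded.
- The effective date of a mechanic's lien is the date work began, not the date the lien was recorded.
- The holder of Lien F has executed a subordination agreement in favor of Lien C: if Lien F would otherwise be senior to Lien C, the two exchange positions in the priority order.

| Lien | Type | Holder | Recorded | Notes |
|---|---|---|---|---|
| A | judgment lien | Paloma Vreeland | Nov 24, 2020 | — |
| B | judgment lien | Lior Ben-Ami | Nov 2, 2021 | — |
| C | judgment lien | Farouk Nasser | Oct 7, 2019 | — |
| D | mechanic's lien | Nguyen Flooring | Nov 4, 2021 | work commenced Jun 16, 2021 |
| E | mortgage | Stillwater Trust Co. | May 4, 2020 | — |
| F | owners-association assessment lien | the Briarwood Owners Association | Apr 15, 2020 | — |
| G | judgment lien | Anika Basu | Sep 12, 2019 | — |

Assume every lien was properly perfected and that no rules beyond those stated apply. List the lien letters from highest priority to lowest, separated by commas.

Effective dates: D relates back to Jun 16, 2021 (work commenced).
F is an owners-association assessment lien, so it outranks all other liens regardless of date.
The other liens, earliest effective date first: G (Sep 12, 2019), C (Oct 7, 2019), E (May 4, 2020), A (Nov 24, 2020), D (Jun 16, 2021), B (Nov 2, 2021).
F would otherwise be senior to C, so under the subordination agreement F and C exchange positions.

C, G, F, E, A, D, B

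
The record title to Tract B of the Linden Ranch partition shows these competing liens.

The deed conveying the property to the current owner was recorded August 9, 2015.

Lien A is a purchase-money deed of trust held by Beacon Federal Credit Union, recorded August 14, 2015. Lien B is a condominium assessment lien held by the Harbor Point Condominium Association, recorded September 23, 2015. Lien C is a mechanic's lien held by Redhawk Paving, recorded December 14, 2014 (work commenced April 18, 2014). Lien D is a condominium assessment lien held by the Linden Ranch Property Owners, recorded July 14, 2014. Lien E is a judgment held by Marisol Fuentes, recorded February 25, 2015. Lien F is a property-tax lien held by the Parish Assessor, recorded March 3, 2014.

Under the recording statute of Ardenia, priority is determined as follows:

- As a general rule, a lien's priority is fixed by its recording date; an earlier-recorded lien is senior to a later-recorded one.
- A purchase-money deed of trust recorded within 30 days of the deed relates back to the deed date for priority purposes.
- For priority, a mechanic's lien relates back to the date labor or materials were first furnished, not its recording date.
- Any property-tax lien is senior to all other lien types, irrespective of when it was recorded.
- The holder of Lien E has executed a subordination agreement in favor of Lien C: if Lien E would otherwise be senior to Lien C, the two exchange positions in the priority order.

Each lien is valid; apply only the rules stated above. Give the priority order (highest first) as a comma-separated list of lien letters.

Effective dates after the stated exceptions: A was recorded within the 30-day window, so its effective date is the deed date August 9, 2015; C's effective date is April 18, 2014, when work began.
F, as a property-tax lien, has superpriority and ranks first.
Ordering the rest by effective date: C (April 18, 2014), D (July 14, 2014), E (February 25, 2015), A (August 9, 2015), B (September 23, 2015).
E already ranks below C; the subordination has no effect.

F, C, D, E, A, B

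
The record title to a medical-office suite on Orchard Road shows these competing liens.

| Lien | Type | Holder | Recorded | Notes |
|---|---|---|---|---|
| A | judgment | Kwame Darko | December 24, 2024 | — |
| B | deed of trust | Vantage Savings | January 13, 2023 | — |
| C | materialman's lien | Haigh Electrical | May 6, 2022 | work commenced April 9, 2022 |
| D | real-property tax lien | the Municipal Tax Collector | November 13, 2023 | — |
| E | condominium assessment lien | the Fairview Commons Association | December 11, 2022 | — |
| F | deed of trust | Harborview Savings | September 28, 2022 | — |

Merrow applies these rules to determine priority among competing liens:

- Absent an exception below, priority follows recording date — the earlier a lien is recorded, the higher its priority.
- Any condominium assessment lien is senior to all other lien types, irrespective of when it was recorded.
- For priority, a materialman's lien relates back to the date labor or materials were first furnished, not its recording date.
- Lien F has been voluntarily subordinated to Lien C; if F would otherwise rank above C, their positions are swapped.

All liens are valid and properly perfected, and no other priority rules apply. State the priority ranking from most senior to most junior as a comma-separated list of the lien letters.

E, C, F, B, D, A

Adjusting effective dates: C's effective date is April 9, 2022, when work began.
E, as a condominium assessment lien, has superpriority and ranks first.
The other liens, earliest effective date first: C (April 9, 2022), F (September 28, 2022), B (January 13, 2023), D (November 13, 2023), A (December 24, 2024).
F already ranks below C; the subordination has no effect.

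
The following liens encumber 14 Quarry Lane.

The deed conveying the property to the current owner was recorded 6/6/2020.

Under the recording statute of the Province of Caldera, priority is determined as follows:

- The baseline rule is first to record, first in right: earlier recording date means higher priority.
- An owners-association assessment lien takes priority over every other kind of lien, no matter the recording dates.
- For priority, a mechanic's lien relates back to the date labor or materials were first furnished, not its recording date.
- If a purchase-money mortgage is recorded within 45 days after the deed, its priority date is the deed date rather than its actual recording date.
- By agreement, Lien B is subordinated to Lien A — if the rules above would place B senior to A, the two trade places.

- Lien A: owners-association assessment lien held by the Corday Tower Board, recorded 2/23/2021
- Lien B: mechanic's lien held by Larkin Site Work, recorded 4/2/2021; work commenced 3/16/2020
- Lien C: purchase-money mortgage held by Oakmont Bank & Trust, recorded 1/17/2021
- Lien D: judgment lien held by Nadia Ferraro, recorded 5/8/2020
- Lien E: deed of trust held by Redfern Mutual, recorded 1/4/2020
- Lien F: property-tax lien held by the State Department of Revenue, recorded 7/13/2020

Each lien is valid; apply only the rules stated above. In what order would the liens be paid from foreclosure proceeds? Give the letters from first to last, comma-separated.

A, E, B, D, F, C

Effective dates: B is treated as recorded 3/16/2020, the work-commencement date; C missed the 45-day window (225 days after the deed), so its recording date stands.
A, as an owners-association assessment lien, has superpriority and ranks first.
Remaining liens by effective date: E (1/4/2020), B (3/16/2020), D (5/8/2020), F (7/13/2020), C (1/17/2021).
B is already junior to A, so the subordination agreement changes nothing.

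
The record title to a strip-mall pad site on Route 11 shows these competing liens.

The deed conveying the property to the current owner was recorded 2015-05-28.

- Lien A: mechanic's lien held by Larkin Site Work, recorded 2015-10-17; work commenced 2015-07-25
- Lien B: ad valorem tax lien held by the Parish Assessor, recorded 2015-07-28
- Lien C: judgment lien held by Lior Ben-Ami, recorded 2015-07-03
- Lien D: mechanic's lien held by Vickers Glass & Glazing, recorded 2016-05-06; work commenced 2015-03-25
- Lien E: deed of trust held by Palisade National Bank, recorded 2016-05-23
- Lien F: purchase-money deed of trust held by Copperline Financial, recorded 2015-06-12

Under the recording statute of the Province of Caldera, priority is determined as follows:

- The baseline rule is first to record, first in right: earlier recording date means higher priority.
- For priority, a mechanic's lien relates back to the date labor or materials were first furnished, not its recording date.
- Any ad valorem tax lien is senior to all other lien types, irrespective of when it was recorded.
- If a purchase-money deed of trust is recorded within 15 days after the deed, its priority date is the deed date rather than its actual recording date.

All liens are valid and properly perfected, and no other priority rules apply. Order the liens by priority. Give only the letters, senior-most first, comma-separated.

Effective dates: A is treated as recorded 2015-07-25, the work-commencement date; D relates back to 2015-03-25 (work commenced); F's effective date is the deed date, 2015-05-28.
B, as an ad valorem tax lien, has superpriority and ranks first.
Ordering the rest by effective date: D (2015-03-25), F (2015-05-28), C (2015-07-03), A (2015-07-25), E (2016-05-23).

B, D, F, C, A, E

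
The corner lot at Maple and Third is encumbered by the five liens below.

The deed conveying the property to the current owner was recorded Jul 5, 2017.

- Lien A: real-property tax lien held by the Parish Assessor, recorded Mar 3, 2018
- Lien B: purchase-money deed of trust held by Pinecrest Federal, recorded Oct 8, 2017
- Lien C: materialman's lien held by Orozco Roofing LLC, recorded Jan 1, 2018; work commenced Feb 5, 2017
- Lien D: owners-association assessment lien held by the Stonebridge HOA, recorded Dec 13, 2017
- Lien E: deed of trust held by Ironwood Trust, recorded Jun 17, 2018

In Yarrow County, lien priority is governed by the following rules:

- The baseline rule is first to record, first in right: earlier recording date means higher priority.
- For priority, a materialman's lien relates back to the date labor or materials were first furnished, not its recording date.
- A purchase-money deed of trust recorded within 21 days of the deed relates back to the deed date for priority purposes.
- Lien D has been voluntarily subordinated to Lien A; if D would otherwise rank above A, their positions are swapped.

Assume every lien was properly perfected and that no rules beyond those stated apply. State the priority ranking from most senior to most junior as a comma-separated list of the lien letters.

C, B, A, D, E

Effective dates: B was recorded 95 days after the deed — beyond 21 days — so no relation-back applies; C is treated as recorded Feb 5, 2017, the work-commencement date.
By effective date, earliest first: C (Feb 5, 2017), B (Oct 8, 2017), D (Dec 13, 2017), A (Mar 3, 2018), E (Jun 17, 2018).
Because D would otherwise rank above A, the subordination swaps them.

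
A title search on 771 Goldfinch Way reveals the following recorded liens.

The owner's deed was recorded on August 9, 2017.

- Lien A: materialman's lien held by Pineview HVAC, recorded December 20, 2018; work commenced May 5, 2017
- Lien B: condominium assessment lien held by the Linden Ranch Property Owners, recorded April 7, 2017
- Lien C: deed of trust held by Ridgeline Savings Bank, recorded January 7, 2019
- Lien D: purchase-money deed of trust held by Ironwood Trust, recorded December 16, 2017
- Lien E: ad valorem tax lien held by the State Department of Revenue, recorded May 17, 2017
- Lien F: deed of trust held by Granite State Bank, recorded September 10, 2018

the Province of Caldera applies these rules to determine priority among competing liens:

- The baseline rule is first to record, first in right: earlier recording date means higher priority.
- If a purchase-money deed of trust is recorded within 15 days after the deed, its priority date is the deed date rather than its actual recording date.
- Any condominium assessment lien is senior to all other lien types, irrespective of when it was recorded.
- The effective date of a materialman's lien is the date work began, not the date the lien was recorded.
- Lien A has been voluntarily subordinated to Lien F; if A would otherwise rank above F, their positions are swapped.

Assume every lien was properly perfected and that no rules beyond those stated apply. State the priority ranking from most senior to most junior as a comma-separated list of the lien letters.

Effective dates: A relates back to May 5, 2017 (work commenced); D missed the 15-day window (129 days after the deed), so its recording date stands.
B is a condominium assessment lien and takes priority over every other lien.
Ordering the rest by effective date: A (May 5, 2017), E (May 17, 2017), D (December 16, 2017), F (September 10, 2018), C (January 7, 2019).
A is senior to F before the subordination, so the two trade places.

B, F, E, D, A, C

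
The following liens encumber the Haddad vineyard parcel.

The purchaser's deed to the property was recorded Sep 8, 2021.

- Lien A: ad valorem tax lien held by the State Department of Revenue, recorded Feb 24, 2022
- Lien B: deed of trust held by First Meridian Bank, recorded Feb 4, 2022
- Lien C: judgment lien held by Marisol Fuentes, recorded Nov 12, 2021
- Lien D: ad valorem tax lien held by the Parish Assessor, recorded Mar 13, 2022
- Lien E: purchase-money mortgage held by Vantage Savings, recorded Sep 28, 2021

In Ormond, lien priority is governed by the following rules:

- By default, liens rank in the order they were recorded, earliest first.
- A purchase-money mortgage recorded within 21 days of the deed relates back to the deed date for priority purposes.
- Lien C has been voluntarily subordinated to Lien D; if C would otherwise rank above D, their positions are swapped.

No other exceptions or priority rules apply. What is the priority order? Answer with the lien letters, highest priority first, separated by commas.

Effective dates: E's effective date is the deed date, Sep 8, 2021.
By effective date: E (Sep 8, 2021), C (Nov 12, 2021), B (Feb 4, 2022), A (Feb 24, 2022), D (Mar 13, 2022).
The subordination applies — C was senior to D — so C and D swap.

E, D, B, A, C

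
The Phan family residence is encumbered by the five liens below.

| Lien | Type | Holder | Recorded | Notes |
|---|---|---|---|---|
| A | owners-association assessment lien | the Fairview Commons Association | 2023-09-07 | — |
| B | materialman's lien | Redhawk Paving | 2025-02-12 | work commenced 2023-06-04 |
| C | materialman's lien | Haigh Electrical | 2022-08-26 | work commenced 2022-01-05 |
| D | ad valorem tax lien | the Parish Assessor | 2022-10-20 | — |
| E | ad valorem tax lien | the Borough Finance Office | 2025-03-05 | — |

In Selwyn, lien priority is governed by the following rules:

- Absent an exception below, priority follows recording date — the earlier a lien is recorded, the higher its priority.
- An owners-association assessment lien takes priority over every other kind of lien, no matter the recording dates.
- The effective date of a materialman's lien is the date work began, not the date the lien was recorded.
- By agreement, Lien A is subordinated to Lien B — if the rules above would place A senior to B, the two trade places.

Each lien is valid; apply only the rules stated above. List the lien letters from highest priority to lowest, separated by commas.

Effective dates: B's effective date is 2023-06-04, when work began; C is treated as recorded 2022-01-05, the work-commencement date.
A, as an owners-association assessment lien, has superpriority and ranks first.
Remaining liens by effective date: C (2022-01-05), D (2022-10-20), B (2023-06-04), E (2025-03-05).
Because A would otherwise rank above B, the subordination swaps them.

B, C, D, A, E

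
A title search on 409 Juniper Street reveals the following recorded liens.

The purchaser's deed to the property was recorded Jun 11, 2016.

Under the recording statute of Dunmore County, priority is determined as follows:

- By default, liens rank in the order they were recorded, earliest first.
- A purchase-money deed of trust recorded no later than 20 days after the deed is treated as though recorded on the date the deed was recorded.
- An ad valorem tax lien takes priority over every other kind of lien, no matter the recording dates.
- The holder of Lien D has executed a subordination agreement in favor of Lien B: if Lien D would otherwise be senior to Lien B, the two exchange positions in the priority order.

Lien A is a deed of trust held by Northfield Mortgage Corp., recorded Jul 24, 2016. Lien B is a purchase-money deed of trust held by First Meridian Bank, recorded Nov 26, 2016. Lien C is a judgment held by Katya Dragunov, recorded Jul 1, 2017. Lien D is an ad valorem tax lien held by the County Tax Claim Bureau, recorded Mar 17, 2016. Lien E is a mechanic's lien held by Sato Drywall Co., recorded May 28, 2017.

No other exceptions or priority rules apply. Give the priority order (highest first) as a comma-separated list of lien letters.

Effective dates after the stated exceptions: B was recorded 168 days after the deed, outside the 20-day window, so it keeps its recording date.
D is an ad valorem tax lien and takes priority over every other lien.
Among the remaining liens, by effective date: A (Jul 24, 2016), B (Nov 26, 2016), E (May 28, 2017), C (Jul 1, 2017).
The subordination applies — D was senior to B — so D and B swap.

B, A, D, E, C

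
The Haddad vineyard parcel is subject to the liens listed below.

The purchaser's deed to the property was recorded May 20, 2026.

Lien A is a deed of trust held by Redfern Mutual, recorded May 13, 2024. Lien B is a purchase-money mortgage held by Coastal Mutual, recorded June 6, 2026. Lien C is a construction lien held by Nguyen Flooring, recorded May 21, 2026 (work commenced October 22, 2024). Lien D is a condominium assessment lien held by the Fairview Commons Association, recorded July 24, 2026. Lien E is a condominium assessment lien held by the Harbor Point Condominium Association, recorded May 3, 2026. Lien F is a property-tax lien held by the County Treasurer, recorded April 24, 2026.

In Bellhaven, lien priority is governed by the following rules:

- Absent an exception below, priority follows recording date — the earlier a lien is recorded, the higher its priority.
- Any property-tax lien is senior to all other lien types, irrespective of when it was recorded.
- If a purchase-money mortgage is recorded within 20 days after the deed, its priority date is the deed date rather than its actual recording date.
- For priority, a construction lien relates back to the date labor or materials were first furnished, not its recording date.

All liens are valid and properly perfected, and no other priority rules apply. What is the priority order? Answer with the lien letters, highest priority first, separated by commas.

F, A, C, E, B, D

First, effective dates: B's effective date is the deed date, May 20, 2026; C relates back to October 22, 2024 (work commenced).
As a property-tax lien, F is senior to every other lien.
Remaining liens by effective date: A (May 13, 2024), C (October 22, 2024), E (May 3, 2026), B (May 20, 2026), D (July 24, 2026).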